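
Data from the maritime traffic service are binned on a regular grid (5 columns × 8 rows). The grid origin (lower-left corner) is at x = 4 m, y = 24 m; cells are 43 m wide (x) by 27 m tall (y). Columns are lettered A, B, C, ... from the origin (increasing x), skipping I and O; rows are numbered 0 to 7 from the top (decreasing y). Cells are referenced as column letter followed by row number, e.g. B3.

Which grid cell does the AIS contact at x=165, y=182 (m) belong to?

D2

Column index: ⌊(165 − 4) / 43⌋ = ⌊3.744⌋ = 3 → column D
Row offset from origin: ⌊(182 − 24) / 27⌋ = ⌊5.852⌋ = 5 → row 2 (counted from top)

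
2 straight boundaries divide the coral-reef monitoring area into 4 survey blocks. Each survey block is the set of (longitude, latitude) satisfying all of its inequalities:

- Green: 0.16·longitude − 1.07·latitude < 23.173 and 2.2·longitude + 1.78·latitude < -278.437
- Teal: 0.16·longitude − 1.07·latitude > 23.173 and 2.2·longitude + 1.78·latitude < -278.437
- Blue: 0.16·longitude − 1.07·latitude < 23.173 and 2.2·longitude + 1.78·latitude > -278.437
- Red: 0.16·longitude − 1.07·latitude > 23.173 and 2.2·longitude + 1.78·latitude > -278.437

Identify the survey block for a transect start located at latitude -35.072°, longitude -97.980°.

Blue

0.16·-97.980 − 1.07·-35.072 = 21.850, which is < 23.173
2.2·-97.980 + 1.78·-35.072 = -277.984, which is > -278.437
This sign pattern matches Blue.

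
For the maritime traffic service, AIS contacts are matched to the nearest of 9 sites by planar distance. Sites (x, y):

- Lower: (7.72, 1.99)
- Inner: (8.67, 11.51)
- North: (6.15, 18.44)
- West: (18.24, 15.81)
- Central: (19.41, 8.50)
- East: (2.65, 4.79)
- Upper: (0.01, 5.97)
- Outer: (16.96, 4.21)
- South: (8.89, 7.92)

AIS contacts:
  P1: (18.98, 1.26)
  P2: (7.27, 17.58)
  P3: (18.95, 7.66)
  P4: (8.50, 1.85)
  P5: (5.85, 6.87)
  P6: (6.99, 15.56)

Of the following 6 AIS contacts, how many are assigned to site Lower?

1

P1 → Outer
P2 → North
P3 → Central
P4 → Lower
P5 → South
P6 → North
1 of the 6 goes to Lower.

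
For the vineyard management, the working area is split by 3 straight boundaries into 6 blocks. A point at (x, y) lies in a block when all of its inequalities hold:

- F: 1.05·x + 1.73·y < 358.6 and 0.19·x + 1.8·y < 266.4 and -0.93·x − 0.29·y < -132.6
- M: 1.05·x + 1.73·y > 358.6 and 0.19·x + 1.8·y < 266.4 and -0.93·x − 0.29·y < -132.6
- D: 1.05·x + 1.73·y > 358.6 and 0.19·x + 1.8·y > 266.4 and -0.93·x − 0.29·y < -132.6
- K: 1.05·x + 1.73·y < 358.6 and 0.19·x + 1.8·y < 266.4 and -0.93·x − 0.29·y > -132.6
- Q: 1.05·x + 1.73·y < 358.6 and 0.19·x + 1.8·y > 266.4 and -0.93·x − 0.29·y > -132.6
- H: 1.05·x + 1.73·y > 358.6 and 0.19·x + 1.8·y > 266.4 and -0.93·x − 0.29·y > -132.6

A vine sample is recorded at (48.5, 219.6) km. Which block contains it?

1.05·48.5 + 1.73·219.6 = 430.833, which is > 358.6
0.19·48.5 + 1.8·219.6 = 404.495, which is > 266.4
-0.93·48.5 − 0.29·219.6 = -108.789, which is > -132.6
This sign pattern matches H.

H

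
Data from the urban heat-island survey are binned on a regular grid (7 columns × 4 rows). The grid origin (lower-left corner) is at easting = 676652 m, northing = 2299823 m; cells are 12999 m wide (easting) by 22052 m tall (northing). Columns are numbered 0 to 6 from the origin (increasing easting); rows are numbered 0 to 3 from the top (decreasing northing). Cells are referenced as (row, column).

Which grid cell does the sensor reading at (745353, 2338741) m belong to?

Column index: ⌊(745353 − 676652) / 12999⌋ = ⌊5.285⌋ = 5
Row offset from origin: ⌊(2338741 − 2299823) / 22052⌋ = ⌊1.765⌋ = 1 → row 2 (counted from top)

(2, 5)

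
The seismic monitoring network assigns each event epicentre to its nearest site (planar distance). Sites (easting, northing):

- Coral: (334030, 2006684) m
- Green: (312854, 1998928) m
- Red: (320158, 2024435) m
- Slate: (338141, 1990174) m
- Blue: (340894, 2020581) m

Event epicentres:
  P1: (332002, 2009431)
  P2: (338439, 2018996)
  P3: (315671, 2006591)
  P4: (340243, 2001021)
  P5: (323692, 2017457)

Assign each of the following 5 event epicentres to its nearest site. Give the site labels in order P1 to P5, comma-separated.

Coral, Blue, Green, Coral, Red

P1 → Coral (d²=11658793.00)
P2 → Blue (d²=8539250.00)
P3 → Green (d²=66657058.00)
P4 → Coral (d²=70670938.00)
P5 → Red (d²=61181640.00)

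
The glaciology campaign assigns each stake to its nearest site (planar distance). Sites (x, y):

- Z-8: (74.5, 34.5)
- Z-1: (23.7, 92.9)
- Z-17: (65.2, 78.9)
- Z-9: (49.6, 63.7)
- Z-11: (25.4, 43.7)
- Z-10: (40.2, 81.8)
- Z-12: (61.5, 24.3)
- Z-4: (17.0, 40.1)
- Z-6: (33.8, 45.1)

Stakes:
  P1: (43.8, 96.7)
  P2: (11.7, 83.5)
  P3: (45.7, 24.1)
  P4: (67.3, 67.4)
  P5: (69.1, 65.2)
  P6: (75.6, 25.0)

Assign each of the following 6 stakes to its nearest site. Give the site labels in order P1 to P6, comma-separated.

Z-10, Z-1, Z-12, Z-17, Z-17, Z-8

P1 → Z-10 (d²=234.97)
P2 → Z-1 (d²=232.36)
P3 → Z-12 (d²=249.68)
P4 → Z-17 (d²=136.66)
P5 → Z-17 (d²=202.90)
P6 → Z-8 (d²=91.46)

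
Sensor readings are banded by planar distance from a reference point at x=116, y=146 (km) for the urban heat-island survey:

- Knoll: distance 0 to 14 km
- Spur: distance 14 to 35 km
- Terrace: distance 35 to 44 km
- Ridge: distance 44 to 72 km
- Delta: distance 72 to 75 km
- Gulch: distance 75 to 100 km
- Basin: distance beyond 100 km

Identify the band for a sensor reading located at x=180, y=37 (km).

Distance = √((180−116)² + (37−146)²) = √(4096.000 + 11881.000) = 126.400 km.
100 ≤ 126.400 < ∞ → Basin.

Basin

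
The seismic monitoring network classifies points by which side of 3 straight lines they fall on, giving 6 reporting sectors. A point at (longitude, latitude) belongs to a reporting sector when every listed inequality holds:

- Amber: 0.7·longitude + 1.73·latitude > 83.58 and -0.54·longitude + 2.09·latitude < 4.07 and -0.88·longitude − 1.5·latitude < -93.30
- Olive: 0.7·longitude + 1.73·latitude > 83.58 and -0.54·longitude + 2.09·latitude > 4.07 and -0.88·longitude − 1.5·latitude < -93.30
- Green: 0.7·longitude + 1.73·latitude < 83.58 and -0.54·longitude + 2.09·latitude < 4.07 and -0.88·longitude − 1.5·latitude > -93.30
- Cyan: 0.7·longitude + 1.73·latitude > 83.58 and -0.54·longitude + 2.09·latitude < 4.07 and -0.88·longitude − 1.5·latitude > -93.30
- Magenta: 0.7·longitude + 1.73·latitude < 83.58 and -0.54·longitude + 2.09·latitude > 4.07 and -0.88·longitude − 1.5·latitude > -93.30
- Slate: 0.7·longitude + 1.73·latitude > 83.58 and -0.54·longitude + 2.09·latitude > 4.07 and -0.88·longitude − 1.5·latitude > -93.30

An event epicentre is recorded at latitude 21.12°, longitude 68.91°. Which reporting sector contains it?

0.7·68.91 + 1.73·21.12 = 84.775, which is > 83.58
-0.54·68.91 + 2.09·21.12 = 6.929, which is > 4.07
-0.88·68.91 − 1.5·21.12 = -92.321, which is > -93.30
This sign pattern matches Slate.

Slate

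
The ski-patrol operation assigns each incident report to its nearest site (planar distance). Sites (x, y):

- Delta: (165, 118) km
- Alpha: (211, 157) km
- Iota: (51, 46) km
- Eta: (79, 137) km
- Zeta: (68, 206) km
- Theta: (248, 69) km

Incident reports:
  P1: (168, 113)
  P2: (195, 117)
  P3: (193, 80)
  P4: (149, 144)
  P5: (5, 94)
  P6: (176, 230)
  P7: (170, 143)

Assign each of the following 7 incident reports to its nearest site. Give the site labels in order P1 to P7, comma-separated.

P1 → Delta (d²=34.00)
P2 → Delta (d²=901.00)
P3 → Delta (d²=2228.00)
P4 → Delta (d²=932.00)
P5 → Iota (d²=4420.00)
P6 → Alpha (d²=6554.00)
P7 → Delta (d²=650.00)

Delta, Delta, Delta, Delta, Iota, Alpha, Delta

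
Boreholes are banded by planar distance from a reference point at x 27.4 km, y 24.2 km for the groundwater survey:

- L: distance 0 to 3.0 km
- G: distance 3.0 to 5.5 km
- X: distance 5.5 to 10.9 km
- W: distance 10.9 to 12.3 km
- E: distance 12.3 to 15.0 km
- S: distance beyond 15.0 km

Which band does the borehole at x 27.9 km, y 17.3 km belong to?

Distance = √((27.9−27.4)² + (17.3−24.2)²) = √(0.250 + 47.610) = 6.918 km.
5.5 ≤ 6.918 < 10.9 → X.

X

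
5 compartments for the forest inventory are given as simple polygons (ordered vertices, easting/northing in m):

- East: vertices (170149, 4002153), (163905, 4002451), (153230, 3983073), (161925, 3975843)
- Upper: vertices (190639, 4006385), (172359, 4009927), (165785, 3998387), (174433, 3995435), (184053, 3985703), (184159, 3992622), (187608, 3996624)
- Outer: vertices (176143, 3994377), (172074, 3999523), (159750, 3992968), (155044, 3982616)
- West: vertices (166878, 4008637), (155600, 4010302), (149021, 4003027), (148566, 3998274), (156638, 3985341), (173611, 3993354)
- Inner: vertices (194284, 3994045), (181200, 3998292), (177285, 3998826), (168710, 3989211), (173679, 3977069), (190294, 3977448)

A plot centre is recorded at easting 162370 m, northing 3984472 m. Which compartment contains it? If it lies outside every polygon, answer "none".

Cast a ray rightward from (162370, 3984472). For each polygon, the edges (by vertex number in listed order) whose endpoints lie on opposite sides of northing = 3984472, where each meets that height, and whether that is right or left of the point:
East: 2–3 at easting≈154000.7 (left), 4–1 at easting≈164622.3 (right) → 1 crossing.
Upper: no edge straddles that height → 0 crossings.
Outer: 3–4 at easting≈155887.7 (left), 4–1 at easting≈158373.6 (left) → 0 crossings.
West: no edge straddles that height → 0 crossings.
Inner: 4–5 at easting≈170649.4 (right), 6–1 at easting≈191982.6 (right) → 2 crossings.
Only East has an odd count, so the point is inside East.

East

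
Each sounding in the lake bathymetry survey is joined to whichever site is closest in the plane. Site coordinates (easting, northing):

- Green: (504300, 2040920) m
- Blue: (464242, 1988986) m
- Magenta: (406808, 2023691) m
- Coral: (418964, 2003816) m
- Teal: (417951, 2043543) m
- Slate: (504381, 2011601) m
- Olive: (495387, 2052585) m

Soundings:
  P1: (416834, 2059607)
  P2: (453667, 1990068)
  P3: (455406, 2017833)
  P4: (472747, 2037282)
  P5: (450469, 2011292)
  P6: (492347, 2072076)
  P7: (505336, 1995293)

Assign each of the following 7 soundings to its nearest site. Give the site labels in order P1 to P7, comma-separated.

P1 → Teal (d²=259299785.00)
P2 → Blue (d²=113001349.00)
P3 → Blue (d²=910224305.00)
P4 → Olive (d²=746751409.00)
P5 → Blue (d²=687253165.00)
P6 → Olive (d²=389140681.00)
P7 → Slate (d²=266862889.00)

Teal, Blue, Blue, Olive, Blue, Olive, Slate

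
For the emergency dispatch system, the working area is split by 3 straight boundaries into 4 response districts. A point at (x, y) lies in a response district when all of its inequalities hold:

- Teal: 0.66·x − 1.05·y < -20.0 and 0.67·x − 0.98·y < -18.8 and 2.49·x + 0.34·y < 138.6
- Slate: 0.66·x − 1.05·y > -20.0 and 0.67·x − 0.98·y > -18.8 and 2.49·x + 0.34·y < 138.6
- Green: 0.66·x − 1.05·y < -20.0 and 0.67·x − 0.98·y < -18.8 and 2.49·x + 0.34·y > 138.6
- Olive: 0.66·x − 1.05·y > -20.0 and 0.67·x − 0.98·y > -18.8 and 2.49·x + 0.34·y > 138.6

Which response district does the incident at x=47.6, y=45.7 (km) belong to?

Slate

0.66·47.6 − 1.05·45.7 = -16.569, which is > -20.0
0.67·47.6 − 0.98·45.7 = -12.894, which is > -18.8
2.49·47.6 + 0.34·45.7 = 134.062, which is < 138.6
This sign pattern matches Slate.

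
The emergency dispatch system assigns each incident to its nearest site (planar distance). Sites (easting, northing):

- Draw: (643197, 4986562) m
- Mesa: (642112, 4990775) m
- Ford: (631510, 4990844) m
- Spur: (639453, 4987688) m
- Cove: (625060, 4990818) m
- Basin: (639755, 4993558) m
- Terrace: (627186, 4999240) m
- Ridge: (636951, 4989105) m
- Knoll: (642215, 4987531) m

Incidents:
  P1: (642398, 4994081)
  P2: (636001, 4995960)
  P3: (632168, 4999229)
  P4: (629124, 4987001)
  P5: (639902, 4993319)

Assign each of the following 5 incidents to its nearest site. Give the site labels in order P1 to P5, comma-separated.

P1 → Basin (d²=7258978.00)
P2 → Basin (d²=19862120.00)
P3 → Terrace (d²=24820445.00)
P4 → Ford (d²=20461645.00)
P5 → Basin (d²=78730.00)

Basin, Basin, Terrace, Ford, Basin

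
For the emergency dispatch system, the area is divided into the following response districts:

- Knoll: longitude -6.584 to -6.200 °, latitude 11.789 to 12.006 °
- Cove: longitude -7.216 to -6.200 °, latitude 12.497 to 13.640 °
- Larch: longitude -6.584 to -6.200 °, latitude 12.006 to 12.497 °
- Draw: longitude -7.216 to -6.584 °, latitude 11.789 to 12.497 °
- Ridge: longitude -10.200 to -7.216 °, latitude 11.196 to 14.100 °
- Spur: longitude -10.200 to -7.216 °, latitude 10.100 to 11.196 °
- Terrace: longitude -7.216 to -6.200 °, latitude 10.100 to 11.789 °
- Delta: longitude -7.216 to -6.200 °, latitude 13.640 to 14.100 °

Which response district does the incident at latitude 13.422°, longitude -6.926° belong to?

Cove

The point has longitude = -6.926 and latitude = 13.422.
Only Cove satisfies -7.216 ≤ longitude ≤ -6.200 and 12.497 ≤ latitude ≤ 13.640.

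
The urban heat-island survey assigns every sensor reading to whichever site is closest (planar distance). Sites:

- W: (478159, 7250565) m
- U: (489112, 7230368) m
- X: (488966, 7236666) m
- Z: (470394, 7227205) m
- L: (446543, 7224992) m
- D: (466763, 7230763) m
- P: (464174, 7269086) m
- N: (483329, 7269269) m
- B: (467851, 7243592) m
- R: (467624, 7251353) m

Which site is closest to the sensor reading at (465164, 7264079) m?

Squared distances to each site:
W: 351498221.000; U: 1709938225.000; X: 1318007773.000; Z: 1387044776.000; L: 1874535210.000; D: 1112512657.000; P: 26050149.000; N: 356903325.000; B: 426937138.000; R: 168002676.000.
Minimum at P.

P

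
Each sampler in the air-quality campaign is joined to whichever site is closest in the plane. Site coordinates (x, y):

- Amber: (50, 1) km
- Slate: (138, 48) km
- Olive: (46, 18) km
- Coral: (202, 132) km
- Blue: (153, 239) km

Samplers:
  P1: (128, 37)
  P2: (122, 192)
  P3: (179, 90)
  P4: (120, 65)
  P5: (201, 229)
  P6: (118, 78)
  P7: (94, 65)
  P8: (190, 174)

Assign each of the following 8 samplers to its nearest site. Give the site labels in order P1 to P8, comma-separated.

P1 → Slate (d²=221.00)
P2 → Blue (d²=3170.00)
P3 → Coral (d²=2293.00)
P4 → Slate (d²=613.00)
P5 → Blue (d²=2404.00)
P6 → Slate (d²=1300.00)
P7 → Slate (d²=2225.00)
P8 → Coral (d²=1908.00)

Slate, Blue, Coral, Slate, Blue, Slate, Slate, Coral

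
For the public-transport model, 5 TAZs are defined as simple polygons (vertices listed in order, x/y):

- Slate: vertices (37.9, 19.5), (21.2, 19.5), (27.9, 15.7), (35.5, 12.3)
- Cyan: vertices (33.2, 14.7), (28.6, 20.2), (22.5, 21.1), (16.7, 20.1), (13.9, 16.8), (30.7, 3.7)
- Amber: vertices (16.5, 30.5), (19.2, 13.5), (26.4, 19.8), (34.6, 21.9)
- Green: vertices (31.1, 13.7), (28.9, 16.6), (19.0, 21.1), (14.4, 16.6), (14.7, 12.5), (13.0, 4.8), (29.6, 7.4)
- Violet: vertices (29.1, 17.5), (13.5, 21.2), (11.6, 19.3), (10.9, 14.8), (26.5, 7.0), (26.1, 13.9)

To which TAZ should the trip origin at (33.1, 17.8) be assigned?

Slate

Cast a ray rightward from (33.1, 17.8). For each polygon, the edges (by vertex number in listed order) whose endpoints lie on opposite sides of y = 17.8, where each meets that height, and whether that is right or left of the point:
Slate: 2–3 at x≈24.20 (left), 4–1 at x≈37.33 (right) → 1 crossing.
Cyan: 1–2 at x≈30.61 (left), 4–5 at x≈14.75 (left) → 0 crossings.
Amber: 1–2 at x≈18.52 (left), 2–3 at x≈24.11 (left) → 0 crossings.
Green: 2–3 at x≈26.26 (left), 3–4 at x≈15.63 (left) → 0 crossings.
Violet: 1–2 at x≈27.84 (left), 3–4 at x≈11.37 (left) → 0 crossings.
Only Slate has an odd count, so the point is inside Slate.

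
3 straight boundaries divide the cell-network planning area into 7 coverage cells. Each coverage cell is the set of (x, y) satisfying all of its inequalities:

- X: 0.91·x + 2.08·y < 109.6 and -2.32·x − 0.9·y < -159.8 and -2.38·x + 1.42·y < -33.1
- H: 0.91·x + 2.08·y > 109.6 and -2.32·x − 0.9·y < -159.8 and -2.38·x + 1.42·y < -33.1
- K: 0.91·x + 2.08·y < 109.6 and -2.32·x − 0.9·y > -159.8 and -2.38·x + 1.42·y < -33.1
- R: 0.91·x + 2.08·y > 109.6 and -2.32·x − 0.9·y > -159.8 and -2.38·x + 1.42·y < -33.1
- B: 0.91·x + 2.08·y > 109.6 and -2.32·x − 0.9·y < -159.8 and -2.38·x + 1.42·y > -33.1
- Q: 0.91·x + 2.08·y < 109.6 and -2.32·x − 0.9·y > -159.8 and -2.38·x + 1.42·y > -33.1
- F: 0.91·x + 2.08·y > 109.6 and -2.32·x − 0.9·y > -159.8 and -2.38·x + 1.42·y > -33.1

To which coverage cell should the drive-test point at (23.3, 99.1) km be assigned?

0.91·23.3 + 2.08·99.1 = 227.331, which is > 109.6
-2.32·23.3 − 0.9·99.1 = -143.246, which is > -159.8
-2.38·23.3 + 1.42·99.1 = 85.268, which is > -33.1
This sign pattern matches F.

F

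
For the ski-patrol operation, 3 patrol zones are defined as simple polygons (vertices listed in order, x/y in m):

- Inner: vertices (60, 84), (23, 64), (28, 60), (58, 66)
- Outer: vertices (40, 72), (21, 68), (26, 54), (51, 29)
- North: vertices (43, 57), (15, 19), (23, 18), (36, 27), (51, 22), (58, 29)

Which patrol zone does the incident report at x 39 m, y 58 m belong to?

Outer

Cast a ray rightward from (39, 58). For each polygon, the edges (by vertex number in listed order) whose endpoints lie on opposite sides of y = 58, where each meets that height, and whether that is right or left of the point:
Inner: no edge straddles that height → 0 crossings.
Outer: 2–3 at x≈24.6 (left), 4–1 at x≈43.6 (right) → 1 crossing.
North: no edge straddles that height → 0 crossings.
Only Outer has an odd count, so the point is inside Outer.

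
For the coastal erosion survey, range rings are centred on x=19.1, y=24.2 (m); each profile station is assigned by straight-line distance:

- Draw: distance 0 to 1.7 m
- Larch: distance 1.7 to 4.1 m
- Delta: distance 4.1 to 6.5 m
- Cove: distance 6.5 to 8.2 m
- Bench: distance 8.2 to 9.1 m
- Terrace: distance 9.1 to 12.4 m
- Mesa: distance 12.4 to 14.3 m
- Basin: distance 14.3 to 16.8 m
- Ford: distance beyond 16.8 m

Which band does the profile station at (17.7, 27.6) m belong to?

Larch

Distance = √((17.7−19.1)² + (27.6−24.2)²) = √(1.960 + 11.560) = 3.677 m.
1.7 ≤ 3.677 < 4.1 → Larch.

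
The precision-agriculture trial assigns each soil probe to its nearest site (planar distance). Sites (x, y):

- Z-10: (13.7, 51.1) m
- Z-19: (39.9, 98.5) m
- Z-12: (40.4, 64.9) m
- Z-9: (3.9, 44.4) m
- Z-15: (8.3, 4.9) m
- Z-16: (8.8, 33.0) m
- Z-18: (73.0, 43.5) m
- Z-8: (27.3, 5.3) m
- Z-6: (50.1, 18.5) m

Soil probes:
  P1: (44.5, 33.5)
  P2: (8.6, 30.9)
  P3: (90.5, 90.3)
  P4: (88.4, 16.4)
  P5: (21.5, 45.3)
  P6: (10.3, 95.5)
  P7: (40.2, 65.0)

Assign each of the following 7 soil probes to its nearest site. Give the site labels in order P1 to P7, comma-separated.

Z-6, Z-16, Z-18, Z-18, Z-10, Z-19, Z-12

P1 → Z-6 (d²=256.36)
P2 → Z-16 (d²=4.45)
P3 → Z-18 (d²=2496.49)
P4 → Z-18 (d²=971.57)
P5 → Z-10 (d²=94.48)
P6 → Z-19 (d²=885.16)
P7 → Z-12 (d²=0.05)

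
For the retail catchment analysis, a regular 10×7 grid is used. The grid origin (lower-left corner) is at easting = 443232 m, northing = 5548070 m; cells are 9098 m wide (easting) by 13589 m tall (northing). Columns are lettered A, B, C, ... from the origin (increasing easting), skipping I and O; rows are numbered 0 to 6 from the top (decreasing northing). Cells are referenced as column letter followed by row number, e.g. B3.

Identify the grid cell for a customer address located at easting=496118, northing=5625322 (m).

Column index: ⌊(496118 − 443232) / 9098⌋ = ⌊5.813⌋ = 5 → column F
Row offset from origin: ⌊(5625322 − 5548070) / 13589⌋ = ⌊5.685⌋ = 5 → row 1 (counted from top)

F1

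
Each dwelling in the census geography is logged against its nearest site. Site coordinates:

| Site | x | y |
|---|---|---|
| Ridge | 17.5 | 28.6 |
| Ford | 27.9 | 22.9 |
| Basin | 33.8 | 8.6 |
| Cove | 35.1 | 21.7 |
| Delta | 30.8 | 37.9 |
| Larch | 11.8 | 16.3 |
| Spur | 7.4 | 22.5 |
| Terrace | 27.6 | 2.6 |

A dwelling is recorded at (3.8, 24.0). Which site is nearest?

Squared distances to each site:
Ridge: 208.850; Ford: 582.020; Basin: 1137.160; Cove: 984.980; Delta: 922.210; Larch: 123.290; Spur: 15.210; Terrace: 1024.400.
Minimum at Spur.

Spur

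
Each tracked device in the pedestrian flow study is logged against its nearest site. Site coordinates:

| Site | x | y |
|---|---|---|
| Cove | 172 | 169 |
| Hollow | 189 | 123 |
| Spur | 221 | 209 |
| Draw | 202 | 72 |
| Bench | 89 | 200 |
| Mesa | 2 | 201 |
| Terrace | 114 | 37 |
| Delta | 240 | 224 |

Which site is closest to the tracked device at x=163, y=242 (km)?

Squared distances to each site:
Cove: 5410.000; Hollow: 14837.000; Spur: 4453.000; Draw: 30421.000; Bench: 7240.000; Mesa: 27602.000; Terrace: 44426.000; Delta: 6253.000.
Minimum at Spur.

Spur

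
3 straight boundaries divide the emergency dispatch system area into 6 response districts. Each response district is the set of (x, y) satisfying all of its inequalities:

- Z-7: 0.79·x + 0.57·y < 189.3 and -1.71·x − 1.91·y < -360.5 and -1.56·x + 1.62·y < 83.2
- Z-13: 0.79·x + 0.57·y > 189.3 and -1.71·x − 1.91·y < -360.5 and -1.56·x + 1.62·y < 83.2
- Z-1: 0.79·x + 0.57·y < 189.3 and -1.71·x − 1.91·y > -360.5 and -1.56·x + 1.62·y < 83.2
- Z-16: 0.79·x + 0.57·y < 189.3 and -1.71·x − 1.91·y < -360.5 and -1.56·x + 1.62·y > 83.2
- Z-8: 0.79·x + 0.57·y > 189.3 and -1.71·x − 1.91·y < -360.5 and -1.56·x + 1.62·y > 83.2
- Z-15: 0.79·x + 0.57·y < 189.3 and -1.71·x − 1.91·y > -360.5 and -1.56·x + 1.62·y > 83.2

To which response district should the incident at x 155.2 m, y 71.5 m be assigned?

Z-7

0.79·155.2 + 0.57·71.5 = 163.363, which is < 189.3
-1.71·155.2 − 1.91·71.5 = -401.957, which is < -360.5
-1.56·155.2 + 1.62·71.5 = -126.282, which is < 83.2
This sign pattern matches Z-7.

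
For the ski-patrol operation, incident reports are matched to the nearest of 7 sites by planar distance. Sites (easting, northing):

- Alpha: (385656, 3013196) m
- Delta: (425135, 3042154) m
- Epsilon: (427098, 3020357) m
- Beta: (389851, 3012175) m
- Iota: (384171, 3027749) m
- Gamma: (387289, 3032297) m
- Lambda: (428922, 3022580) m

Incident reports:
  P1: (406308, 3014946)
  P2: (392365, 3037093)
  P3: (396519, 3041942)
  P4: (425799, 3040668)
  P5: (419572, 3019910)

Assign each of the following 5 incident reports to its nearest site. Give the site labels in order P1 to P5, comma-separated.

Beta, Gamma, Gamma, Delta, Epsilon

P1 → Beta (d²=278511290.00)
P2 → Gamma (d²=48767392.00)
P3 → Gamma (d²=178218925.00)
P4 → Delta (d²=2649092.00)
P5 → Epsilon (d²=56840485.00)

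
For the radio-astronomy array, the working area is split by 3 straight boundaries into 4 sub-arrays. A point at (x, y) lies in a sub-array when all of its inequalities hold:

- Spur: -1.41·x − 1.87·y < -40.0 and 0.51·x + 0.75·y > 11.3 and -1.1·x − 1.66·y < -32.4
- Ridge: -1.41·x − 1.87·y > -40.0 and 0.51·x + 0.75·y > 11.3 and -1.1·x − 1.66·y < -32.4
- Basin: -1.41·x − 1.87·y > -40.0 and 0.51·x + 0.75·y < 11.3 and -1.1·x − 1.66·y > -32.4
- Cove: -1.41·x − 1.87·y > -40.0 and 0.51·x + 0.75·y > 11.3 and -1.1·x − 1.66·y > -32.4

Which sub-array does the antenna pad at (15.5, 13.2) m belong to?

-1.41·15.5 − 1.87·13.2 = -46.539, which is < -40.0
0.51·15.5 + 0.75·13.2 = 17.805, which is > 11.3
-1.1·15.5 − 1.66·13.2 = -38.962, which is < -32.4
This sign pattern matches Spur.

Spur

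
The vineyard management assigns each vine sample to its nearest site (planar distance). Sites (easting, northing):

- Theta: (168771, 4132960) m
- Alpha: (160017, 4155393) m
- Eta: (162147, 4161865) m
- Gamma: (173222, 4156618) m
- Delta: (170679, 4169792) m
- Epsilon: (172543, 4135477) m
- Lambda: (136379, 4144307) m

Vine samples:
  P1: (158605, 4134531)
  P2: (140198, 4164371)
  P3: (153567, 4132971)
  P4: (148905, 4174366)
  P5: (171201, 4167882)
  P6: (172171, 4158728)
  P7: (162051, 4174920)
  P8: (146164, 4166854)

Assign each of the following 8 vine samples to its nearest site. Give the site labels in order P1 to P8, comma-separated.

Theta, Lambda, Theta, Eta, Delta, Gamma, Delta, Eta

P1 → Theta (d²=105815597.00)
P2 → Lambda (d²=417148857.00)
P3 → Theta (d²=231161737.00)
P4 → Eta (d²=331625565.00)
P5 → Delta (d²=3920584.00)
P6 → Gamma (d²=5556701.00)
P7 → Delta (d²=100738768.00)
P8 → Eta (d²=280346410.00)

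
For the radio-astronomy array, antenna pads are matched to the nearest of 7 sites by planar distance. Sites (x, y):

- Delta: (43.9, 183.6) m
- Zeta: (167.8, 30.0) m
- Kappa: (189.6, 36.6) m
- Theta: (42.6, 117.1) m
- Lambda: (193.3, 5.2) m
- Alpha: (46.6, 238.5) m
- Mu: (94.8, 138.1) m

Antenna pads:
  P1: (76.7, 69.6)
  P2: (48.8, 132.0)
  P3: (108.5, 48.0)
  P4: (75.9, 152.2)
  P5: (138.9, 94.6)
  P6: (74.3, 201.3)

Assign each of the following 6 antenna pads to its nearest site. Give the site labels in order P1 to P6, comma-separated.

Theta, Theta, Zeta, Mu, Mu, Delta

P1 → Theta (d²=3419.06)
P2 → Theta (d²=260.45)
P3 → Zeta (d²=3840.49)
P4 → Mu (d²=556.02)
P5 → Mu (d²=3837.06)
P6 → Delta (d²=1237.45)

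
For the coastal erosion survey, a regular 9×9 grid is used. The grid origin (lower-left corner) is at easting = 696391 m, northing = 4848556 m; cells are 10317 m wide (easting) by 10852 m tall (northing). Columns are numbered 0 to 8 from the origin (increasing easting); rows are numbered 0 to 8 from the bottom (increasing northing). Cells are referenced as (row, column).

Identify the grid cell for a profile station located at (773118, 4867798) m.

(1, 7)

Column index: ⌊(773118 − 696391) / 10317⌋ = ⌊7.437⌋ = 7
Row offset from origin: ⌊(4867798 − 4848556) / 10852⌋ = ⌊1.773⌋ = 1 → row 1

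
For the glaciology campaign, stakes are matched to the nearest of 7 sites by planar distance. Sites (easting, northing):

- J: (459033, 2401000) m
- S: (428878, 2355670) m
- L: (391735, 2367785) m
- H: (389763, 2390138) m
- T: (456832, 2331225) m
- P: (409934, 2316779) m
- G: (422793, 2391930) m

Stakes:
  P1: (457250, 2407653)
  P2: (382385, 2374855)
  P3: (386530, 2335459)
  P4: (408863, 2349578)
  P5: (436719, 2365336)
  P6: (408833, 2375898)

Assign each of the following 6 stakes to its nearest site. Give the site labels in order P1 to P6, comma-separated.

P1 → J (d²=47441498.00)
P2 → L (d²=137407400.00)
P3 → P (d²=896689616.00)
P4 → S (d²=437712689.00)
P5 → S (d²=154912837.00)
P6 → L (d²=358162373.00)

J, L, P, S, S, L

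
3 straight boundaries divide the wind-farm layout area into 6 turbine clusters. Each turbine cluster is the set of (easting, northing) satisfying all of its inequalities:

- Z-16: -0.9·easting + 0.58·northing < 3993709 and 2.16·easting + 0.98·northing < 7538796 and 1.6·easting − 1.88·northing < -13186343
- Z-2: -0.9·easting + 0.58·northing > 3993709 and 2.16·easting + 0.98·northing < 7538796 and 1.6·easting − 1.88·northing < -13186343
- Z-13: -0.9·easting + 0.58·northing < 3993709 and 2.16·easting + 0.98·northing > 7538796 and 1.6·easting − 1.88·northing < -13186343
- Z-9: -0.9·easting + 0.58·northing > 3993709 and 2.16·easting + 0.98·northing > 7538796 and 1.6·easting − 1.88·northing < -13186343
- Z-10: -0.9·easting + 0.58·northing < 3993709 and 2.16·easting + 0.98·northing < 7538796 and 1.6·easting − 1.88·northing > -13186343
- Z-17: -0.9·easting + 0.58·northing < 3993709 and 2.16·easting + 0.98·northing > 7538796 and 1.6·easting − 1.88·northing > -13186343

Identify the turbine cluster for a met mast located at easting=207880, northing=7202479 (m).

Z-16

-0.9·207880 + 0.58·7202479 = 3990345.820, which is < 3993709
2.16·207880 + 0.98·7202479 = 7507450.220, which is < 7538796
1.6·207880 − 1.88·7202479 = -13208052.520, which is < -13186343
This sign pattern matches Z-16.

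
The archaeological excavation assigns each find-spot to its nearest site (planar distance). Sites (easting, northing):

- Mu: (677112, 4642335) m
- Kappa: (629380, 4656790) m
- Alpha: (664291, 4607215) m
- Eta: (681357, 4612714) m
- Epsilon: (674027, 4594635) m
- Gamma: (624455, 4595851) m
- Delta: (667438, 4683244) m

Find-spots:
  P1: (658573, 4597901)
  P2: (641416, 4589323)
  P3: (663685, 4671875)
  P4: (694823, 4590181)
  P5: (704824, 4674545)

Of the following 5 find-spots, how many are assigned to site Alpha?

P1 → Alpha
P2 → Gamma
P3 → Delta
P4 → Epsilon
P5 → Delta
1 of the 5 goes to Alpha.

1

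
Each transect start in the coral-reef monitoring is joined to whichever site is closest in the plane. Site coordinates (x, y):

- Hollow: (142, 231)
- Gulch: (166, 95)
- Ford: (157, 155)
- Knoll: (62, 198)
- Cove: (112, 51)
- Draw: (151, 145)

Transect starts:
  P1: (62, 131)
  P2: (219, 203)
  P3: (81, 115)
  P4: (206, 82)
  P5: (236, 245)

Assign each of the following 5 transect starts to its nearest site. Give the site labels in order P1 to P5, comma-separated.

P1 → Knoll (d²=4489.00)
P2 → Ford (d²=6148.00)
P3 → Cove (d²=5057.00)
P4 → Gulch (d²=1769.00)
P5 → Hollow (d²=9032.00)

Knoll, Ford, Cove, Gulch, Hollow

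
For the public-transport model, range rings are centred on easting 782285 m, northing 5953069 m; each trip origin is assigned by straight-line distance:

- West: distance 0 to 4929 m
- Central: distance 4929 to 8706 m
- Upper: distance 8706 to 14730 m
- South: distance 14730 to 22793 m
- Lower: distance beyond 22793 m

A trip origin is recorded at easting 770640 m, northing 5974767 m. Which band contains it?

Distance = √((770640−782285)² + (5974767−5953069)²) = √(135606025.000 + 470803204.000) = 24625.378 m.
22793 ≤ 24625.378 < ∞ → Lower.

Lower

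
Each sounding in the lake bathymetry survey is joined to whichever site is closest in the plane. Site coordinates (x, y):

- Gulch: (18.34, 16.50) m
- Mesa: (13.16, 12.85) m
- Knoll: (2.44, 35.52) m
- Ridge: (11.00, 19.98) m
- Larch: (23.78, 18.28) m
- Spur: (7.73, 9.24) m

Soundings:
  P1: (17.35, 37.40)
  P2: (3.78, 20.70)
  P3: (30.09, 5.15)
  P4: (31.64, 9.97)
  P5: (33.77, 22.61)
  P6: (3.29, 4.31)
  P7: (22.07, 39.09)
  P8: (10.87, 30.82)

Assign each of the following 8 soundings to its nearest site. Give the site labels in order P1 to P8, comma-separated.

Knoll, Ridge, Larch, Larch, Larch, Spur, Knoll, Knoll

P1 → Knoll (d²=225.84)
P2 → Ridge (d²=52.65)
P3 → Larch (d²=212.21)
P4 → Larch (d²=130.84)
P5 → Larch (d²=118.55)
P6 → Spur (d²=44.02)
P7 → Knoll (d²=398.08)
P8 → Knoll (d²=93.15)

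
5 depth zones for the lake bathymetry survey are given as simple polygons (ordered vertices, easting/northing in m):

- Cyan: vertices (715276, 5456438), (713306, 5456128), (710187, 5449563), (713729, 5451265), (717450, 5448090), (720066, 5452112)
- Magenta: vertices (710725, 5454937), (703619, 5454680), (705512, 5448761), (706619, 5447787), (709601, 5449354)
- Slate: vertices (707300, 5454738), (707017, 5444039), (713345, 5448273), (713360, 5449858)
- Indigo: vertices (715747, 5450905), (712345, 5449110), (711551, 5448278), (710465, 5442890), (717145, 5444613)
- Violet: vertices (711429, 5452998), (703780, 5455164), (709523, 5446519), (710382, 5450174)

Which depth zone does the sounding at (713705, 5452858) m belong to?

Cast a ray rightward from (713705, 5452858). For each polygon, the edges (by vertex number in listed order) whose endpoints lie on opposite sides of northing = 5452858, where each meets that height, and whether that is right or left of the point:
Cyan: 2–3 at easting≈711752.4 (left), 6–1 at easting≈719240.0 (right) → 1 crossing.
Magenta: 2–3 at easting≈704201.7 (left), 5–1 at easting≈710306.4 (left) → 0 crossings.
Slate: 1–2 at easting≈707250.3 (left), 4–1 at easting≈709634.6 (left) → 0 crossings.
Indigo: no edge straddles that height → 0 crossings.
Violet: 2–3 at easting≈705311.9 (left), 4–1 at easting≈711377.1 (left) → 0 crossings.
Only Cyan has an odd count, so the point is inside Cyan.

Cyan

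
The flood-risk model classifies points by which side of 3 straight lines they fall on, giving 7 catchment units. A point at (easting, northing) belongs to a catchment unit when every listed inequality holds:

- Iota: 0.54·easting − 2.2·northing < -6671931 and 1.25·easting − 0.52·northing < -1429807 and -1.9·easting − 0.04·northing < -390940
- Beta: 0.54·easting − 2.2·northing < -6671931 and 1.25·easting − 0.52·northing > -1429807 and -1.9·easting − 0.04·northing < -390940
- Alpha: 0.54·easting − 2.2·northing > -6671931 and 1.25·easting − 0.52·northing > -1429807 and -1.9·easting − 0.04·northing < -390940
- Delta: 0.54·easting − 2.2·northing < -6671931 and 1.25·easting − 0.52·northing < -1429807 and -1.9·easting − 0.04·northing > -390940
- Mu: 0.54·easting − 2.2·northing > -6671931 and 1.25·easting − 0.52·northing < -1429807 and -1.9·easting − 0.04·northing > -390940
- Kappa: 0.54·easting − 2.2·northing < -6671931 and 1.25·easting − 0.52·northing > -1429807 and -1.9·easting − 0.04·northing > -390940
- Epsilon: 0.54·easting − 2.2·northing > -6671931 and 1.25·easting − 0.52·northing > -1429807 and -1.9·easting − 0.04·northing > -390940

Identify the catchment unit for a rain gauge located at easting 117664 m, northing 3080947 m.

Delta

0.54·117664 − 2.2·3080947 = -6714544.840, which is < -6671931
1.25·117664 − 0.52·3080947 = -1455012.440, which is < -1429807
-1.9·117664 − 0.04·3080947 = -346799.480, which is > -390940
This sign pattern matches Delta.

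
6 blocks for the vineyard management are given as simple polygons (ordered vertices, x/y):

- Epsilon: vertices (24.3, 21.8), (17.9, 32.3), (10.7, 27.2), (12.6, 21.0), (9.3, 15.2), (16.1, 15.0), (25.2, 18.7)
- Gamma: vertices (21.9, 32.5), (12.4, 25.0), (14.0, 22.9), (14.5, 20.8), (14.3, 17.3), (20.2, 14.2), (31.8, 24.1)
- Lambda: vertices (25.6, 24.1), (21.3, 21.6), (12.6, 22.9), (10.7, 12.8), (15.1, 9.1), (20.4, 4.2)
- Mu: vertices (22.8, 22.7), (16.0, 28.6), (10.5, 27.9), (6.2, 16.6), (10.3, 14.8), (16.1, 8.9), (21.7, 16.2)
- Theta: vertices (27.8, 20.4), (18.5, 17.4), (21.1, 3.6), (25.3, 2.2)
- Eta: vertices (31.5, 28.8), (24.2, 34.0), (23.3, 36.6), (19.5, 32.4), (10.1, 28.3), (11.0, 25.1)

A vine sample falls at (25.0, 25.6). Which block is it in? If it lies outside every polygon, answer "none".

Cast a ray rightward from (25.0, 25.6). For each polygon, the edges (by vertex number in listed order) whose endpoints lie on opposite sides of y = 25.6, where each meets that height, and whether that is right or left of the point:
Epsilon: 1–2 at x≈21.98 (left), 3–4 at x≈11.19 (left) → 0 crossings.
Gamma: 1–2 at x≈13.16 (left), 7–1 at x≈30.03 (right) → 1 crossing.
Lambda: no edge straddles that height → 0 crossings.
Mu: 1–2 at x≈19.46 (left), 3–4 at x≈9.62 (left) → 0 crossings.
Theta: no edge straddles that height → 0 crossings.
Eta: 5–6 at x≈10.86 (left), 6–1 at x≈13.77 (left) → 0 crossings.
Only Gamma has an odd count, so the point is inside Gamma.

Gamma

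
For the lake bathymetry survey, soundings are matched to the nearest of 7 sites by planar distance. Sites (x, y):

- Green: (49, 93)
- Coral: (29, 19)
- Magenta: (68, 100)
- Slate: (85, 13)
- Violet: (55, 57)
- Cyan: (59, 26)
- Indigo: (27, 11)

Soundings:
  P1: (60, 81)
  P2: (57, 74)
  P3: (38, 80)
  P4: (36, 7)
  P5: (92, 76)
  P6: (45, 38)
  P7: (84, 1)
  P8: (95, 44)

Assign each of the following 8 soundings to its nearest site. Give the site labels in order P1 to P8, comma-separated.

P1 → Green (d²=265.00)
P2 → Violet (d²=293.00)
P3 → Green (d²=290.00)
P4 → Indigo (d²=97.00)
P5 → Magenta (d²=1152.00)
P6 → Cyan (d²=340.00)
P7 → Slate (d²=145.00)
P8 → Slate (d²=1061.00)

Green, Violet, Green, Indigo, Magenta, Cyan, Slate, Slate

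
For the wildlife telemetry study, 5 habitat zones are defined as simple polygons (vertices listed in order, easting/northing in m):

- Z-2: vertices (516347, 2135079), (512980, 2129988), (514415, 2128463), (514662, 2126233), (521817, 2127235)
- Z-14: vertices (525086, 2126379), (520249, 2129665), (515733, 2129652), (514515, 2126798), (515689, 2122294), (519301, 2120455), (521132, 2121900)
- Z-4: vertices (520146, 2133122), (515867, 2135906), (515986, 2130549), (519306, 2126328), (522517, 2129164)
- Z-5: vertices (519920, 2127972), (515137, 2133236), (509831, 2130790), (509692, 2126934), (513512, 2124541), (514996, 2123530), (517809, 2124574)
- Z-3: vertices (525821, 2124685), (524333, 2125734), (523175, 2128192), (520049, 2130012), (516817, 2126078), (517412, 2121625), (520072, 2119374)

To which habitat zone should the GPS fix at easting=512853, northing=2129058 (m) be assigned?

Cast a ray rightward from (512853, 2129058). For each polygon, the edges (by vertex number in listed order) whose endpoints lie on opposite sides of northing = 2129058, where each meets that height, and whether that is right or left of the point:
Z-2: 2–3 at easting≈513855.1 (right), 5–1 at easting≈520545.7 (right) → 2 crossings.
Z-14: 1–2 at easting≈521142.5 (right), 3–4 at easting≈515479.5 (right) → 2 crossings.
Z-4: 3–4 at easting≈517158.7 (right), 4–5 at easting≈522397.0 (right) → 2 crossings.
Z-5: 1–2 at easting≈518933.2 (right), 3–4 at easting≈509768.6 (left) → 1 crossing.
Z-3: 3–4 at easting≈521687.6 (right), 4–5 at easting≈519265.2 (right) → 2 crossings.
Only Z-5 has an odd count, so the point is inside Z-5.

Z-5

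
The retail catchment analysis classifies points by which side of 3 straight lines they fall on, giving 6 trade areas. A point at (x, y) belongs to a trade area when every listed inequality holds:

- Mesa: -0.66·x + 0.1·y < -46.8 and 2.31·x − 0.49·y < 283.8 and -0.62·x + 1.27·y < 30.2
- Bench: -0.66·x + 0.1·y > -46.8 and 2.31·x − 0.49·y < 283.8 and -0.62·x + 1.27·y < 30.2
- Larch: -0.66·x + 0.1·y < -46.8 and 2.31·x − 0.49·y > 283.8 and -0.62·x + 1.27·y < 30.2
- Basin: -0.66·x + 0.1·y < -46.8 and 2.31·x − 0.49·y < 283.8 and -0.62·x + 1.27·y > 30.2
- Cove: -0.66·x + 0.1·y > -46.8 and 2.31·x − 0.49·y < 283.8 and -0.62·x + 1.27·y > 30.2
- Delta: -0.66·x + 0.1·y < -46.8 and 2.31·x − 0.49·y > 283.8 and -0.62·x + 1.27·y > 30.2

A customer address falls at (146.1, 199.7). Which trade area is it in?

-0.66·146.1 + 0.1·199.7 = -76.456, which is < -46.8
2.31·146.1 − 0.49·199.7 = 239.638, which is < 283.8
-0.62·146.1 + 1.27·199.7 = 163.037, which is > 30.2
This sign pattern matches Basin.

Basin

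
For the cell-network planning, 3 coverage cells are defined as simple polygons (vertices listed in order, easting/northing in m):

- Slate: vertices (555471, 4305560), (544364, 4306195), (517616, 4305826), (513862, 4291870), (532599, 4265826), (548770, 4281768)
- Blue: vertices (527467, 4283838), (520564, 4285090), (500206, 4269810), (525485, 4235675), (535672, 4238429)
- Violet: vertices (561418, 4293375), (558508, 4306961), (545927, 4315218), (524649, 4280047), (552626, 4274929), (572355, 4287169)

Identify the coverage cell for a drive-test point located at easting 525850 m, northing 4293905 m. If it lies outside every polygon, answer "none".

Cast a ray rightward from (525850, 4293905). For each polygon, the edges (by vertex number in listed order) whose endpoints lie on opposite sides of northing = 4293905, where each meets that height, and whether that is right or left of the point:
Slate: 3–4 at easting≈514409.4 (left), 6–1 at easting≈552188.4 (right) → 1 crossing.
Blue: no edge straddles that height → 0 crossings.
Violet: 1–2 at easting≈561304.5 (right), 3–4 at easting≈533032.9 (right) → 2 crossings.
Only Slate has an odd count, so the point is inside Slate.

Slate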